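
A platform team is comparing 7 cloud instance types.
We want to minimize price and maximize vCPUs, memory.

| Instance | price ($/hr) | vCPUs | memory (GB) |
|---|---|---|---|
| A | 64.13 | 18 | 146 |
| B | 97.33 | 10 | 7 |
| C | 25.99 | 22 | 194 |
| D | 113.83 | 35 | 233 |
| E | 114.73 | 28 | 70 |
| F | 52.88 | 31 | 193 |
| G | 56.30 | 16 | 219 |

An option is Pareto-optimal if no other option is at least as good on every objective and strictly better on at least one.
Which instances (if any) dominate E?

D, F

D: price 113.83≤114.73, vCPUs 35≥28, memory 233≥70 — dominates E.
F: price 52.88≤114.73, vCPUs 31≥28, memory 193≥70 — dominates E.
Others (A, B, C, G) are each worse than E on at least one objective.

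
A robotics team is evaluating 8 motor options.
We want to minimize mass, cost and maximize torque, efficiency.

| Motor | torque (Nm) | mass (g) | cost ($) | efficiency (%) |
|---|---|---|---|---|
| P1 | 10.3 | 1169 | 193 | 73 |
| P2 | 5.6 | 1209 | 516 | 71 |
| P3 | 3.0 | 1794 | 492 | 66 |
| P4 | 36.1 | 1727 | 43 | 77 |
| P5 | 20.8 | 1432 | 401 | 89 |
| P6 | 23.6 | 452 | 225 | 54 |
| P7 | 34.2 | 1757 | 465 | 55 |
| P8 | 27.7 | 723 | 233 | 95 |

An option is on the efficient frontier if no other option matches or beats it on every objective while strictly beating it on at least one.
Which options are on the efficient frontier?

P1: not dominated.
P2: dominated by P1 (torque 10.3≥5.6, mass 1169≤1209, cost 193≤516, efficiency 73≥71).
P3: dominated by P1 (torque 10.3≥3.0, mass 1169≤1794, cost 193≤492, efficiency 73≥66).
P4: not dominated (best torque).
P5: dominated by P8 (torque 27.7≥20.8, mass 723≤1432, cost 233≤401, efficiency 95≥89).
P6: not dominated (best mass).
P7: dominated by P4 (torque 36.1≥34.2, mass 1727≤1757, cost 43≤465, efficiency 77≥55).
P8: not dominated (best efficiency).

P1, P4, P6, P8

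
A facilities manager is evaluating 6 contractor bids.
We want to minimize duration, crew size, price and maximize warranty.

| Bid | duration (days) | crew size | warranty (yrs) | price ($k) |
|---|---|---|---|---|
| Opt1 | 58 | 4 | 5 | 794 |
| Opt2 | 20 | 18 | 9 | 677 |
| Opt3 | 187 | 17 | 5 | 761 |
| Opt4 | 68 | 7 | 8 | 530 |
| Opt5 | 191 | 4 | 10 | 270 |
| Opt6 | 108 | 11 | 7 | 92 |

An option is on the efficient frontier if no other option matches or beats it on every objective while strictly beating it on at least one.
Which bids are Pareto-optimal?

Opt1: not dominated.
Opt2: not dominated (best duration).
Opt3: dominated by Opt4 (duration 68≤187, crew size 7≤17, warranty 8≥5, price 530≤761).
Opt4: not dominated.
Opt5: not dominated (best warranty).
Opt6: not dominated (best price).

Opt1, Opt2, Opt4, Opt5, Opt6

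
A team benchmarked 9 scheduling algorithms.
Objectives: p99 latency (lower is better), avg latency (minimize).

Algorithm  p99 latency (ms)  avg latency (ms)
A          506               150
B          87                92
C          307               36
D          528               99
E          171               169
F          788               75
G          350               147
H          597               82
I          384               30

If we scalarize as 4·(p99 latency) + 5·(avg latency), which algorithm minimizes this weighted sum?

B

A: 4·506 + 5·150 = 2774
B: 4·87 + 5·92 = 808
C: 4·307 + 5·36 = 1408
D: 4·528 + 5·99 = 2607
E: 4·171 + 5·169 = 1529
F: 4·788 + 5·75 = 3527
G: 4·350 + 5·147 = 2135
H: 4·597 + 5·82 = 2798
I: 4·384 + 5·30 = 1686
Lowest: B at 808.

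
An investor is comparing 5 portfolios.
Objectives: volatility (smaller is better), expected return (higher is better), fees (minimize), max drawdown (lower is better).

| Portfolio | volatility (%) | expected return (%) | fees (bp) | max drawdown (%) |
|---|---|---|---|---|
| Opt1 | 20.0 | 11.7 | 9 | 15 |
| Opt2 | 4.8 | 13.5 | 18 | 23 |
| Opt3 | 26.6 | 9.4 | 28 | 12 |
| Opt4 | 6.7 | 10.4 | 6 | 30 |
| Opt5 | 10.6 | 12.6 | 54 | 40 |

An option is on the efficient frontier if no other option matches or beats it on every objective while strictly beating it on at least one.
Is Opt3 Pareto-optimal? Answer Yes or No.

Yes

Opt1: worse on max drawdown (15 vs 12).
Opt2: worse on max drawdown (23 vs 12).
Opt4: worse on max drawdown (30 vs 12).
Opt5: worse on fees (54 vs 28).
No option is at least as good as Opt3 on every objective and strictly better on one.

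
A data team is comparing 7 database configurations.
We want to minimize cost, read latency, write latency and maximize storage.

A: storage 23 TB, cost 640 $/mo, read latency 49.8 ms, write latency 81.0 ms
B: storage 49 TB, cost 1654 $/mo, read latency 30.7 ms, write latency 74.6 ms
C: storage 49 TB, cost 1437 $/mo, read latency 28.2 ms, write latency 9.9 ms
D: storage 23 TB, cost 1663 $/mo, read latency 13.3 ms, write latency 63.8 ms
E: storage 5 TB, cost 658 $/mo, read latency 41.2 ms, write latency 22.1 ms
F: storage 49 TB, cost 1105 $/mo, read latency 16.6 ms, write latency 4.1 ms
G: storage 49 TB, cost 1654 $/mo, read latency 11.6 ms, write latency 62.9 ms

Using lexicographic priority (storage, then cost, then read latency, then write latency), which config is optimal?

F

First maximize storage: best is 49, kept {B, C, F, G}.
Then minimize cost: best is 1105, kept {F}.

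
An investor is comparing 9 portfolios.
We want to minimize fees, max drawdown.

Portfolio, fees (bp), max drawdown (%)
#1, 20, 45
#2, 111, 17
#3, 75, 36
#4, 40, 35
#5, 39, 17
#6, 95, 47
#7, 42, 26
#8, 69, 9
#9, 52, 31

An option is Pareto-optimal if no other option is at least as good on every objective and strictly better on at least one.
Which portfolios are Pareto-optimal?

#1, #5, #8

#1: not dominated (best fees).
#2: dominated by #5 (fees 39≤111, max drawdown 17≤17).
#3: dominated by #4 (fees 40≤75, max drawdown 35≤36).
#4: dominated by #5 (fees 39≤40, max drawdown 17≤35).
#5: not dominated.
#6: dominated by #1 (fees 20≤95, max drawdown 45≤47).
#7: dominated by #5 (fees 39≤42, max drawdown 17≤26).
#8: not dominated (best max drawdown).
#9: dominated by #5 (fees 39≤52, max drawdown 17≤31).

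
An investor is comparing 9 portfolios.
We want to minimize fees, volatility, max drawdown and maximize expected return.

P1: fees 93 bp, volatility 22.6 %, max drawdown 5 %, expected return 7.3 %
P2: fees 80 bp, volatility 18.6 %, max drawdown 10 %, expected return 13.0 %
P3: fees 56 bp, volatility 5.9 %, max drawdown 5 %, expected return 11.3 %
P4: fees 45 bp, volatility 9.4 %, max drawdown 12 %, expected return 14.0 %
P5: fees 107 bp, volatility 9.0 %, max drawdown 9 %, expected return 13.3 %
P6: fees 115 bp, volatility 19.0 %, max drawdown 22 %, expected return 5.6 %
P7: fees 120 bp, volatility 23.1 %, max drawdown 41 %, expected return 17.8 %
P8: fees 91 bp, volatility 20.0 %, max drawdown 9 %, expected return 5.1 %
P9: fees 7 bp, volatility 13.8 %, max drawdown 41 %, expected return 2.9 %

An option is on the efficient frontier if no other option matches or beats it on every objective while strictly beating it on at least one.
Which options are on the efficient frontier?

P1: dominated by P3 (fees 56≤93, volatility 5.9≤22.6, max drawdown 5≤5, expected return 11.3≥7.3).
P2: not dominated.
P3: not dominated (best volatility).
P4: not dominated.
P5: not dominated.
P6: dominated by P2 (fees 80≤115, volatility 18.6≤19.0, max drawdown 10≤22, expected return 13.0≥5.6).
P7: not dominated (best expected return).
P8: dominated by P3 (fees 56≤91, volatility 5.9≤20.0, max drawdown 5≤9, expected return 11.3≥5.1).
P9: not dominated (best fees).

P2, P3, P4, P5, P7, P9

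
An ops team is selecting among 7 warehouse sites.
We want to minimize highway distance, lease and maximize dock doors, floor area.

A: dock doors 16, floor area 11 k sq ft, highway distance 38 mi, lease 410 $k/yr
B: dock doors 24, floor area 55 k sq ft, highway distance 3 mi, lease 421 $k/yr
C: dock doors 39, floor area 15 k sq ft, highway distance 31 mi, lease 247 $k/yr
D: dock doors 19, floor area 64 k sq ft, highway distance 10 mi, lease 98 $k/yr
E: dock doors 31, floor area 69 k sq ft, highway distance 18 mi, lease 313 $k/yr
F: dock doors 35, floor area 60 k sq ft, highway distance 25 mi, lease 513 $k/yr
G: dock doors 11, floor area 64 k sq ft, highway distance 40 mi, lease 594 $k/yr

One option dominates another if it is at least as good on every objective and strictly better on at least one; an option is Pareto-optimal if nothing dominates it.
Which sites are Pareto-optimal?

B, C, D, E, F

A: dominated by C (dock doors 39≥16, floor area 15≥11, highway distance 31≤38, lease 247≤410).
B: not dominated (best highway distance).
C: not dominated (best dock doors).
D: not dominated (best lease).
E: not dominated (best floor area).
F: not dominated.
G: dominated by D (dock doors 19≥11, floor area 64≥64, highway distance 10≤40, lease 98≤594).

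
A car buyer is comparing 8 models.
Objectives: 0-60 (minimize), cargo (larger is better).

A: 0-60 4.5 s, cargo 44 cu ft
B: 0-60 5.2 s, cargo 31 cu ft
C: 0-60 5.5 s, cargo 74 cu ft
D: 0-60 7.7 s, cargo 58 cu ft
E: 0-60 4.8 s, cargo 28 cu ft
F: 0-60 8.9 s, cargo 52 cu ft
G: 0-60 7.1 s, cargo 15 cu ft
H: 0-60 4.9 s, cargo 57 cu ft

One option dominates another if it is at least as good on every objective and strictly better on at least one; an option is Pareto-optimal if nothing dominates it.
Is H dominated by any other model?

A: worse on cargo (44 vs 57).
B: worse on 0-60 (5.2 vs 4.9).
C: worse on 0-60 (5.5 vs 4.9).
D: worse on 0-60 (7.7 vs 4.9).
E: worse on cargo (28 vs 57).
F: worse on 0-60 (8.9 vs 4.9).
G: worse on 0-60 (7.1 vs 4.9).
No option is at least as good as H on every objective and strictly better on one.

No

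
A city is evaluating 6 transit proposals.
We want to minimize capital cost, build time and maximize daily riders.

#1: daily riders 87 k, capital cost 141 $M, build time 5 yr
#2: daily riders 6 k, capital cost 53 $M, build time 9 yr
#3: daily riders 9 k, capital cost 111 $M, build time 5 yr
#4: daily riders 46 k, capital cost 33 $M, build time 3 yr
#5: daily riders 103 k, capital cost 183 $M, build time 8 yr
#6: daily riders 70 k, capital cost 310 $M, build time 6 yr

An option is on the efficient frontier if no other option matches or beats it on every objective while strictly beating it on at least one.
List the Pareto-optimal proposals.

#1: not dominated.
#2: dominated by #4 (daily riders 46≥6, capital cost 33≤53, build time 3≤9).
#3: dominated by #4 (daily riders 46≥9, capital cost 33≤111, build time 3≤5).
#4: not dominated (best capital cost).
#5: not dominated (best daily riders).
#6: dominated by #1 (daily riders 87≥70, capital cost 141≤310, build time 5≤6).

#1, #4, #5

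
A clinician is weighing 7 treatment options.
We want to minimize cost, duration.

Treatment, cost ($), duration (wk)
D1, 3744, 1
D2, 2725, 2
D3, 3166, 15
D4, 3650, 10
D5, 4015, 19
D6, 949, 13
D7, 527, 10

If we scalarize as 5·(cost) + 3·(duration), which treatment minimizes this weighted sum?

D7

D1: 5·3744 + 3·1 = 18723
D2: 5·2725 + 3·2 = 13631
D3: 5·3166 + 3·15 = 15875
D4: 5·3650 + 3·10 = 18280
D5: 5·4015 + 3·19 = 20132
D6: 5·949 + 3·13 = 4784
D7: 5·527 + 3·10 = 2665
Lowest: D7 at 2665.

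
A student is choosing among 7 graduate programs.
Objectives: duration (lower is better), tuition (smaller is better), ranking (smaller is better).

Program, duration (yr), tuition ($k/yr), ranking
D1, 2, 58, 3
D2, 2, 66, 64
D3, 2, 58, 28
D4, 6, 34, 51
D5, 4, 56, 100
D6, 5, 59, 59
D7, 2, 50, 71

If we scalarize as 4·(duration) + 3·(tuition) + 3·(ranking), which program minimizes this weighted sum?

D1: 4·2 + 3·58 + 3·3 = 191
D2: 4·2 + 3·66 + 3·64 = 398
D3: 4·2 + 3·58 + 3·28 = 266
D4: 4·6 + 3·34 + 3·51 = 279
D5: 4·4 + 3·56 + 3·100 = 484
D6: 4·5 + 3·59 + 3·59 = 374
D7: 4·2 + 3·50 + 3·71 = 371
Lowest: D1 at 191.

D1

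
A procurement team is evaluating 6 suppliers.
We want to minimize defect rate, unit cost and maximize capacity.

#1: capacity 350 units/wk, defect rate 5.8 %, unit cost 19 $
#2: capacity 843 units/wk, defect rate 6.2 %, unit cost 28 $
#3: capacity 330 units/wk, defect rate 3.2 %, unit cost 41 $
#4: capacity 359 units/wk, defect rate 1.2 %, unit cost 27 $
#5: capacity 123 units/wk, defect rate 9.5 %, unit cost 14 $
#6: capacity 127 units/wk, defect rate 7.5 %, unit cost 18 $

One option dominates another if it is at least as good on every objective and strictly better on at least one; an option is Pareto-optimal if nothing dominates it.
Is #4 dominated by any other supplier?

No

#1: worse on capacity (350 vs 359).
#2: worse on defect rate (6.2 vs 1.2).
#3: worse on capacity (330 vs 359).
#5: worse on capacity (123 vs 359).
#6: worse on capacity (127 vs 359).
No option is at least as good as #4 on every objective and strictly better on one.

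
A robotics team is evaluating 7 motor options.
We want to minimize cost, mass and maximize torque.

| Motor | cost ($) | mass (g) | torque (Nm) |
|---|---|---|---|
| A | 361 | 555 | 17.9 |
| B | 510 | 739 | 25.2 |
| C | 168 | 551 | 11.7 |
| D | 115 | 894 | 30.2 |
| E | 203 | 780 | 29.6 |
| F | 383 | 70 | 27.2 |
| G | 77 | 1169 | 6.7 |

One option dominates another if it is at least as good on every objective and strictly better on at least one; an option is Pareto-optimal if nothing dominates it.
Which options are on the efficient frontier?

A: not dominated.
B: dominated by F (cost 383≤510, mass 70≤739, torque 27.2≥25.2).
C: not dominated.
D: not dominated (best torque).
E: not dominated.
F: not dominated (best mass).
G: not dominated (best cost).

A, C, D, E, F, G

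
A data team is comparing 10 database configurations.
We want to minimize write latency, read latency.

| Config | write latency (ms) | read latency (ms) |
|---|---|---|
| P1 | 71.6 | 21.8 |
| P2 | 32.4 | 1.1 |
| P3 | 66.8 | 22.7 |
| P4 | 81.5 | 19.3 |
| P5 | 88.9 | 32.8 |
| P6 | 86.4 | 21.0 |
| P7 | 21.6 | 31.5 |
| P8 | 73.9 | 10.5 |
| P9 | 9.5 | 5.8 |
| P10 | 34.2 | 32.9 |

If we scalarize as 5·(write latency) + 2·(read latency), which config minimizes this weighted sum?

P1: 5·71.6 + 2·21.8 = 401.6
P2: 5·32.4 + 2·1.1 = 164.2
P3: 5·66.8 + 2·22.7 = 379.4
P4: 5·81.5 + 2·19.3 = 446.1
P5: 5·88.9 + 2·32.8 = 510.1
P6: 5·86.4 + 2·21.0 = 474.0
P7: 5·21.6 + 2·31.5 = 171.0
P8: 5·73.9 + 2·10.5 = 390.5
P9: 5·9.5 + 2·5.8 = 59.1
P10: 5·34.2 + 2·32.9 = 236.8
Lowest: P9 at 59.1.

P9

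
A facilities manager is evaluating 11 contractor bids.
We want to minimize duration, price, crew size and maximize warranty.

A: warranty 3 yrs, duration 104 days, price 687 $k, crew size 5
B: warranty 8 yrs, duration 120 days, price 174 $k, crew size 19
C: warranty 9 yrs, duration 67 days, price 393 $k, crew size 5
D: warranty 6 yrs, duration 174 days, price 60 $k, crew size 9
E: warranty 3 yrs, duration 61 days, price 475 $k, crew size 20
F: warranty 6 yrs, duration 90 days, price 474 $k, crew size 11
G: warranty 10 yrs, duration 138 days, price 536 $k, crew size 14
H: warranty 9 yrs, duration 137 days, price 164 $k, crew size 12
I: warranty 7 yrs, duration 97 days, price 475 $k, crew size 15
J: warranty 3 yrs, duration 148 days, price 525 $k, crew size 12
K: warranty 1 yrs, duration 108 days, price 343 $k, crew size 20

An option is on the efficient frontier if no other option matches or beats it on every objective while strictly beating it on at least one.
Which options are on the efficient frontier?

B, C, D, E, G, H, K

A: dominated by C (warranty 9≥3, duration 67≤104, price 393≤687, crew size 5≤5).
B: not dominated.
C: not dominated.
D: not dominated (best price).
E: not dominated (best duration).
F: dominated by C (warranty 9≥6, duration 67≤90, price 393≤474, crew size 5≤11).
G: not dominated (best warranty).
H: not dominated.
I: dominated by C (warranty 9≥7, duration 67≤97, price 393≤475, crew size 5≤15).
J: dominated by C (warranty 9≥3, duration 67≤148, price 393≤525, crew size 5≤12).
K: not dominated.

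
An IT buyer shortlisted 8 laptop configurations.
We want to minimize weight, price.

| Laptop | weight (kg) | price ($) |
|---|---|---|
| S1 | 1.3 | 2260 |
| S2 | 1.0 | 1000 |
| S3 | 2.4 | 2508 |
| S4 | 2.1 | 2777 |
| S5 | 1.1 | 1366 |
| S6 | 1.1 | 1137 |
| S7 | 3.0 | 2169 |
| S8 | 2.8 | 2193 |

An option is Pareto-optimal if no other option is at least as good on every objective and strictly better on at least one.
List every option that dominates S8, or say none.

S2: weight 1.0≤2.8, price 1000≤2193 — dominates S8.
S5: weight 1.1≤2.8, price 1366≤2193 — dominates S8.
S6: weight 1.1≤2.8, price 1137≤2193 — dominates S8.
Others (S1, S3, S4, S7) are each worse than S8 on at least one objective.

S2, S5, S6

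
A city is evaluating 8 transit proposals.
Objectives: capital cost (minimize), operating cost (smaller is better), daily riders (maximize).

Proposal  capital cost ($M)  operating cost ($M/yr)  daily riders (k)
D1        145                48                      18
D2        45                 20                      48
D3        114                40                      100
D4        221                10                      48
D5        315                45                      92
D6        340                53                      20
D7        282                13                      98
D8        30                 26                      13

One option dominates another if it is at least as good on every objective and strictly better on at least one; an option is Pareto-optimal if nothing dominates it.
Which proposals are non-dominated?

D1: dominated by D2 (capital cost 45≤145, operating cost 20≤48, daily riders 48≥18).
D2: not dominated.
D3: not dominated (best daily riders).
D4: not dominated (best operating cost).
D5: dominated by D3 (capital cost 114≤315, operating cost 40≤45, daily riders 100≥92).
D6: dominated by D2 (capital cost 45≤340, operating cost 20≤53, daily riders 48≥20).
D7: not dominated.
D8: not dominated (best capital cost).

D2, D3, D4, D7, D8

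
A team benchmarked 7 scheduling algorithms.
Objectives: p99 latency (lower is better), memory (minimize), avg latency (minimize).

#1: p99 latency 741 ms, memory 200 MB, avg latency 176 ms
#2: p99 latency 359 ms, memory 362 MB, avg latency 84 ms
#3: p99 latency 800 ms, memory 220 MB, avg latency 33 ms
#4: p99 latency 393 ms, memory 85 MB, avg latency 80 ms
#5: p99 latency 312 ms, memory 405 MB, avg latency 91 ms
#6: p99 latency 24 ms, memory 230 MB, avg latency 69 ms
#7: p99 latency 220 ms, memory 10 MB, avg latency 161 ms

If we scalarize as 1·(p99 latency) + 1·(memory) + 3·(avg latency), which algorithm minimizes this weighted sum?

#6

#1: 1·741 + 1·200 + 3·176 = 1469
#2: 1·359 + 1·362 + 3·84 = 973
#3: 1·800 + 1·220 + 3·33 = 1119
#4: 1·393 + 1·85 + 3·80 = 718
#5: 1·312 + 1·405 + 3·91 = 990
#6: 1·24 + 1·230 + 3·69 = 461
#7: 1·220 + 1·10 + 3·161 = 713
Lowest: #6 at 461.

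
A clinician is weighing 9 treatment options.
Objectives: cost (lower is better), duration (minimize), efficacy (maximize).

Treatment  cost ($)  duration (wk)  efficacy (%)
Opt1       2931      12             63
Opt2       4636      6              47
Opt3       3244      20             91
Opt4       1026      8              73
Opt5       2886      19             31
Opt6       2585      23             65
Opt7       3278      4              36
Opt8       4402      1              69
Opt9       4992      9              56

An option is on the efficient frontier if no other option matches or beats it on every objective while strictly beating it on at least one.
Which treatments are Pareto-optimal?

Opt1: dominated by Opt4 (cost 1026≤2931, duration 8≤12, efficacy 73≥63).
Opt2: dominated by Opt8 (cost 4402≤4636, duration 1≤6, efficacy 69≥47).
Opt3: not dominated (best efficacy).
Opt4: not dominated (best cost).
Opt5: dominated by Opt4 (cost 1026≤2886, duration 8≤19, efficacy 73≥31).
Opt6: dominated by Opt4 (cost 1026≤2585, duration 8≤23, efficacy 73≥65).
Opt7: not dominated.
Opt8: not dominated (best duration).
Opt9: dominated by Opt4 (cost 1026≤4992, duration 8≤9, efficacy 73≥56).

Opt3, Opt4, Opt7, Opt8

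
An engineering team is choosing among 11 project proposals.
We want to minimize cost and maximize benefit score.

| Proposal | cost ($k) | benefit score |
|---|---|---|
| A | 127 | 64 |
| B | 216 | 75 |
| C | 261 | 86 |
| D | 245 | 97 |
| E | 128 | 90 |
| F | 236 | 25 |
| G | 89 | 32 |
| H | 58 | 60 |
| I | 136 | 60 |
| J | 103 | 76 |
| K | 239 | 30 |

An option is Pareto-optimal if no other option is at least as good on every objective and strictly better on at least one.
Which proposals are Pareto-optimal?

D, E, H, J

A: dominated by J (cost 103≤127, benefit score 76≥64).
B: dominated by E (cost 128≤216, benefit score 90≥75).
C: dominated by D (cost 245≤261, benefit score 97≥86).
D: not dominated (best benefit score).
E: not dominated.
F: dominated by A (cost 127≤236, benefit score 64≥25).
G: dominated by H (cost 58≤89, benefit score 60≥32).
H: not dominated (best cost).
I: dominated by A (cost 127≤136, benefit score 64≥60).
J: not dominated.
K: dominated by A (cost 127≤239, benefit score 64≥30).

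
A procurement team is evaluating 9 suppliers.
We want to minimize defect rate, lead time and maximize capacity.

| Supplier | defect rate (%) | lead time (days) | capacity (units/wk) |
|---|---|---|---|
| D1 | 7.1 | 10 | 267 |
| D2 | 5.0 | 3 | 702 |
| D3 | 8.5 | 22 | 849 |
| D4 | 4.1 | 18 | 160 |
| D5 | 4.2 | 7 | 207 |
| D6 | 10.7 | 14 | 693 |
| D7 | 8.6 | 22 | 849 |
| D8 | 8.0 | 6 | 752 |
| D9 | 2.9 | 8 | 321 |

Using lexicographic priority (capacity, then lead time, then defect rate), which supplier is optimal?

First maximize capacity: best is 849, kept {D3, D7}.
Then minimize lead time: best is 22, kept {D3, D7}.
Then minimize defect rate: best is 8.5, kept {D3}.

D3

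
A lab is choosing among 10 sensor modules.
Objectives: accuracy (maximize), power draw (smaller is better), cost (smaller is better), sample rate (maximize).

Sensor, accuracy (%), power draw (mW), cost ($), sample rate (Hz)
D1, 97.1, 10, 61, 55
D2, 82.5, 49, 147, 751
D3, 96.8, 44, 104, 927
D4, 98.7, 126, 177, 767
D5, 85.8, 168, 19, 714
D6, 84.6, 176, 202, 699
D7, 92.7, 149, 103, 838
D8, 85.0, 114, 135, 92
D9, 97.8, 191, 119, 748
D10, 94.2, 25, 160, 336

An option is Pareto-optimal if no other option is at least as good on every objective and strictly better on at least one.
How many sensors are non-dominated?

D1: not dominated (best power draw).
D2: dominated by D3 (accuracy 96.8≥82.5, power draw 44≤49, cost 104≤147, sample rate 927≥751).
D3: not dominated (best sample rate).
D4: not dominated (best accuracy).
D5: not dominated (best cost).
D6: dominated by D3 (accuracy 96.8≥84.6, power draw 44≤176, cost 104≤202, sample rate 927≥699).
D7: not dominated.
D8: dominated by D3 (accuracy 96.8≥85.0, power draw 44≤114, cost 104≤135, sample rate 927≥92).
D9: not dominated.
D10: not dominated.
Pareto-optimal: D1, D3, D4, D5, D7, D9, D10 → 7.

7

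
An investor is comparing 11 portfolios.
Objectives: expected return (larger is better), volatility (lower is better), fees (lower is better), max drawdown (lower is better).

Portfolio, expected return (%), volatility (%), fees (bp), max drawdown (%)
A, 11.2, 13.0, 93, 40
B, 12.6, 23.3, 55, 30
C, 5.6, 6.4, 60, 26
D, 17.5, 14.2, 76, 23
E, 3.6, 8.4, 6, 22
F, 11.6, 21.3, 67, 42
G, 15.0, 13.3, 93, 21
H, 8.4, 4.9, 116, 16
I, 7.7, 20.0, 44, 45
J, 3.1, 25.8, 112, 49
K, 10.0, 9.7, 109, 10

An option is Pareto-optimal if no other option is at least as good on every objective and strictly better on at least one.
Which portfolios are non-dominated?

A, B, C, D, E, F, G, H, I, K

A: not dominated.
B: not dominated.
C: not dominated.
D: not dominated (best expected return).
E: not dominated (best fees).
F: not dominated.
G: not dominated.
H: not dominated (best volatility).
I: not dominated.
J: dominated by A (expected return 11.2≥3.1, volatility 13.0≤25.8, fees 93≤112, max drawdown 40≤49).
K: not dominated (best max drawdown).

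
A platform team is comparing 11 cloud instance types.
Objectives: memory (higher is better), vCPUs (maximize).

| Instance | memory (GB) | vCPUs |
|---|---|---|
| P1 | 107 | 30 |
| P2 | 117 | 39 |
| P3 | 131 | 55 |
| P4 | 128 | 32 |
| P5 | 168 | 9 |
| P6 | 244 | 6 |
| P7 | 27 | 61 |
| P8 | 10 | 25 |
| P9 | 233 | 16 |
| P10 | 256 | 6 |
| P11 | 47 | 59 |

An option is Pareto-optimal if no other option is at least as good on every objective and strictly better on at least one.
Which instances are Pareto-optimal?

P1: dominated by P2 (memory 117≥107, vCPUs 39≥30).
P2: dominated by P3 (memory 131≥117, vCPUs 55≥39).
P3: not dominated.
P4: dominated by P3 (memory 131≥128, vCPUs 55≥32).
P5: dominated by P9 (memory 233≥168, vCPUs 16≥9).
P6: dominated by P10 (memory 256≥244, vCPUs 6≥6).
P7: not dominated (best vCPUs).
P8: dominated by P1 (memory 107≥10, vCPUs 30≥25).
P9: not dominated.
P10: not dominated (best memory).
P11: not dominated.

P3, P7, P9, P10, P11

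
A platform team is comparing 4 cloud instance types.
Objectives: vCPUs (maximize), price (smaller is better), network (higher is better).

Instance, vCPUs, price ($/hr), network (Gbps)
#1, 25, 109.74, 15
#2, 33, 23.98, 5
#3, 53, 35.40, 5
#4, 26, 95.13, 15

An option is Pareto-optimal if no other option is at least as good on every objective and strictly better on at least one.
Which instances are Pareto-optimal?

#2, #3, #4

#1: dominated by #4 (vCPUs 26≥25, price 95.13≤109.74, network 15≥15).
#2: not dominated (best price).
#3: not dominated (best vCPUs).
#4: not dominated.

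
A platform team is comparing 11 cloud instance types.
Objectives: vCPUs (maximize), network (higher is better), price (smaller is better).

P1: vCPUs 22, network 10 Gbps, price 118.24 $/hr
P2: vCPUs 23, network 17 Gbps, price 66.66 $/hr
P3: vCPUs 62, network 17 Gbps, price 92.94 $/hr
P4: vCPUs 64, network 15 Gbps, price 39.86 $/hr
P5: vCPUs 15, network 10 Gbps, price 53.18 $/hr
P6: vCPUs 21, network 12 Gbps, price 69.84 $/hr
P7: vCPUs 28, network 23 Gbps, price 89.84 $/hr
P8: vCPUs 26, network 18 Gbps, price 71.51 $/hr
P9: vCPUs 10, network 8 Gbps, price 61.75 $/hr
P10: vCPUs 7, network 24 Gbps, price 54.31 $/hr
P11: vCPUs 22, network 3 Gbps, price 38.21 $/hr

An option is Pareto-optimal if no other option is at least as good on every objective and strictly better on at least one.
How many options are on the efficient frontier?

7

P1: dominated by P2 (vCPUs 23≥22, network 17≥10, price 66.66≤118.24).
P2: not dominated.
P3: not dominated.
P4: not dominated (best vCPUs).
P5: dominated by P4 (vCPUs 64≥15, network 15≥10, price 39.86≤53.18).
P6: dominated by P2 (vCPUs 23≥21, network 17≥12, price 66.66≤69.84).
P7: not dominated.
P8: not dominated.
P9: dominated by P4 (vCPUs 64≥10, network 15≥8, price 39.86≤61.75).
P10: not dominated (best network).
P11: not dominated (best price).
Pareto-optimal: P2, P3, P4, P7, P8, P10, P11 → 7.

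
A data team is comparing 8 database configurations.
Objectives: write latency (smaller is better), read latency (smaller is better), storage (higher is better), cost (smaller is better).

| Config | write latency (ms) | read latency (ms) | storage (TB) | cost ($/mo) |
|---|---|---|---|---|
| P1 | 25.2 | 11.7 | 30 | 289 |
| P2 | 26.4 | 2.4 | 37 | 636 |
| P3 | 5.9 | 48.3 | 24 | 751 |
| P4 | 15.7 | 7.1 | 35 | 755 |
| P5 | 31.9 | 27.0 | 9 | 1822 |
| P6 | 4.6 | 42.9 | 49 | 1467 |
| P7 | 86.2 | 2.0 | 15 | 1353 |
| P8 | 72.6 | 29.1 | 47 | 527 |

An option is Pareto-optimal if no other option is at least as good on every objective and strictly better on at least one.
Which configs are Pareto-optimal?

P1: not dominated (best cost).
P2: not dominated.
P3: not dominated.
P4: not dominated.
P5: dominated by P1 (write latency 25.2≤31.9, read latency 11.7≤27.0, storage 30≥9, cost 289≤1822).
P6: not dominated (best write latency).
P7: not dominated (best read latency).
P8: not dominated.

P1, P2, P3, P4, P6, P7, P8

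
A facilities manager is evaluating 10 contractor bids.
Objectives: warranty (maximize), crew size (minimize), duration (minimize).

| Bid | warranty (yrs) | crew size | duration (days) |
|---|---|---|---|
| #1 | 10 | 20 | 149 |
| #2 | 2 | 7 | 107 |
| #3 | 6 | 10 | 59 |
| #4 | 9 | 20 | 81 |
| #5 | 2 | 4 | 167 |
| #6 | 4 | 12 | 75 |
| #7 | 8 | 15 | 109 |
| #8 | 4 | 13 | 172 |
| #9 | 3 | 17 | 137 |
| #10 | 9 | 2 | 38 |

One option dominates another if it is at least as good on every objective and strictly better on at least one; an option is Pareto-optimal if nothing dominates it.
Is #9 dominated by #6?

Yes

#6 vs #9: warranty 4≥3, crew size 12≤17, duration 75≤137 — #6 is at least as good on every objective with at least one strict improvement.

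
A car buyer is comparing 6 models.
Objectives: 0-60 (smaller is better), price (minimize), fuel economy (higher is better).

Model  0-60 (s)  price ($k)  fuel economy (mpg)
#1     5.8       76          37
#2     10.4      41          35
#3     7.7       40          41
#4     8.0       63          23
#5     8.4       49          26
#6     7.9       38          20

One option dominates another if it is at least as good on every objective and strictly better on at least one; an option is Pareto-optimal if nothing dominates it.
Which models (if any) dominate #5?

#3: 0-60 7.7≤8.4, price 40≤49, fuel economy 41≥26 — dominates #5.
Others (#1, #2, #4, #6) are each worse than #5 on at least one objective.

#3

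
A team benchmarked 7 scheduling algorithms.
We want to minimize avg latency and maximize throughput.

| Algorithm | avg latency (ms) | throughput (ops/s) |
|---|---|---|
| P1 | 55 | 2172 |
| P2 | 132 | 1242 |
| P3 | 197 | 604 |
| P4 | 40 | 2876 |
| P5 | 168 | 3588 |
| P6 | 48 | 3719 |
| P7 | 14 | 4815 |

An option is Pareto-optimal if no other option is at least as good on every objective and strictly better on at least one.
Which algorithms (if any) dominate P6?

P7: avg latency 14≤48, throughput 4815≥3719 — dominates P6.
Others (P1, P2, P3, P4, P5) are each worse than P6 on at least one objective.

P7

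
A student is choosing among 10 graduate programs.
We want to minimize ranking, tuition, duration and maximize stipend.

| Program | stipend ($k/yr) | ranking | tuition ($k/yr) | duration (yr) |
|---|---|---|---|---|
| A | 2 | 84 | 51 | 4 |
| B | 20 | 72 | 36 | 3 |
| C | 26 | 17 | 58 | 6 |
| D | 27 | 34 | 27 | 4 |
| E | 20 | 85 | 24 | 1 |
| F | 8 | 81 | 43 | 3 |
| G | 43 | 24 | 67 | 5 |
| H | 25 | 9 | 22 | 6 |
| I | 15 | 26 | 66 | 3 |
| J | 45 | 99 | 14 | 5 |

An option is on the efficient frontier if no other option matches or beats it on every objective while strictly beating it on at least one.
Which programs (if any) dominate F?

B

B: stipend 20≥8, ranking 72≤81, tuition 36≤43, duration 3≤3 — dominates F.
Others (A, C, D, E, G, H, I, J) are each worse than F on at least one objective.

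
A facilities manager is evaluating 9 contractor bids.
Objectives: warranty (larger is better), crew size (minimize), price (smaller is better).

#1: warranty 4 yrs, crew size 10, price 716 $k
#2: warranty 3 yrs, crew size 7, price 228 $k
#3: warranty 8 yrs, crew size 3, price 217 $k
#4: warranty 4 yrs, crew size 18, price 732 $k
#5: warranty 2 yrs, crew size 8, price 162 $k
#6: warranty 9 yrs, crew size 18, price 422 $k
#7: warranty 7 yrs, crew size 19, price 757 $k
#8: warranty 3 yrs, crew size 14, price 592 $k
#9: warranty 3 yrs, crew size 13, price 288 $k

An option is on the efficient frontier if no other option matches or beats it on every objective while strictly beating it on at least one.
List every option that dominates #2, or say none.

#3: warranty 8≥3, crew size 3≤7, price 217≤228 — dominates #2.
Others (#1, #4, #5, #6, #7, #8, #9) are each worse than #2 on at least one objective.

#3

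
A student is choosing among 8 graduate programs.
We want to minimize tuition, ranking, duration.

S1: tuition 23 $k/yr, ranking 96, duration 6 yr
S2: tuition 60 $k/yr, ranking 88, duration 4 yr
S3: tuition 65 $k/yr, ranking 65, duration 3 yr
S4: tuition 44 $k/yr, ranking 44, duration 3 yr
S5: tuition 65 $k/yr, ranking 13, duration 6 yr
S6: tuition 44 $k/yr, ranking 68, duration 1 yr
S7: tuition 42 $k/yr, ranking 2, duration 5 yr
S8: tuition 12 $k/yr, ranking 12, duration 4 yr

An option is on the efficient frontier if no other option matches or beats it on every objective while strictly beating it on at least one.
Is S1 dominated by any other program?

S8 vs S1: tuition 12≤23, ranking 12≤96, duration 4≤6 — S8 is at least as good on every objective and strictly better on at least one, so S8 dominates S1.

Yes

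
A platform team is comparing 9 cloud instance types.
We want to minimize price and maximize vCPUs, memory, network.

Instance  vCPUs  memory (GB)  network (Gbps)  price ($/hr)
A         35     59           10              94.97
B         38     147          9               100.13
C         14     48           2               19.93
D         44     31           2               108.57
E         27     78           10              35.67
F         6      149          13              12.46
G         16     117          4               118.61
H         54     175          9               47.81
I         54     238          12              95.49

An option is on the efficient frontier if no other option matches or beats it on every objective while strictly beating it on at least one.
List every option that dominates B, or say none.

H: vCPUs 54≥38, memory 175≥147, network 9≥9, price 47.81≤100.13 — dominates B.
I: vCPUs 54≥38, memory 238≥147, network 12≥9, price 95.49≤100.13 — dominates B.
Others (A, C, D, E, F, G) are each worse than B on at least one objective.

H, I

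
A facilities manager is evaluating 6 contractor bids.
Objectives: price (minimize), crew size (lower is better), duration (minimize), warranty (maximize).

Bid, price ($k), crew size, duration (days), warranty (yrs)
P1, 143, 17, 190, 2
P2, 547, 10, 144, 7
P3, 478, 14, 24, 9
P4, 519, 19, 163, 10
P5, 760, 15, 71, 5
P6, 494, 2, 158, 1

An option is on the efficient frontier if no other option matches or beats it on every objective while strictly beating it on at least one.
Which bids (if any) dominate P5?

P3: price 478≤760, crew size 14≤15, duration 24≤71, warranty 9≥5 — dominates P5.
Others (P1, P2, P4, P6) are each worse than P5 on at least one objective.

P3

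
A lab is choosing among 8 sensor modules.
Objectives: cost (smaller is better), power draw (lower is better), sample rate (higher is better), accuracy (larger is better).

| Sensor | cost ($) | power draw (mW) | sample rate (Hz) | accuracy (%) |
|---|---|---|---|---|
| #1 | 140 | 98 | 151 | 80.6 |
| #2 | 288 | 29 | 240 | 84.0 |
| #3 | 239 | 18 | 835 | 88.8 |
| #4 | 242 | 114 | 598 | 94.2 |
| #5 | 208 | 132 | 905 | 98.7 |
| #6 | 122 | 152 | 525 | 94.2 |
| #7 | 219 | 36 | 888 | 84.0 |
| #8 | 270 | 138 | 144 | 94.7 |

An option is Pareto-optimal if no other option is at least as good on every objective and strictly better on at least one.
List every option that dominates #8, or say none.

#5

#5: cost 208≤270, power draw 132≤138, sample rate 905≥144, accuracy 98.7≥94.7 — dominates #8.
Others (#1, #2, #3, #4, #6, #7) are each worse than #8 on at least one objective.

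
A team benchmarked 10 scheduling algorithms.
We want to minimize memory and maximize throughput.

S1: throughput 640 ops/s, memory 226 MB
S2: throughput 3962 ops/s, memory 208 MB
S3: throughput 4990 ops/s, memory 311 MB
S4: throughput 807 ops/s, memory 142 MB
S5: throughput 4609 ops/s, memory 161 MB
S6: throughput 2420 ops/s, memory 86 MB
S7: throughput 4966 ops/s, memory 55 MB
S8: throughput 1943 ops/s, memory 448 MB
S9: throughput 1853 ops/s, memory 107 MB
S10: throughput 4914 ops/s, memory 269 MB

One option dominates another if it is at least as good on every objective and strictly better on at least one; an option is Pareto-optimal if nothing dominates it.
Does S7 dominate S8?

Yes

S7 vs S8: throughput 4966≥1943, memory 55≤448 — S7 is at least as good on every objective with at least one strict improvement.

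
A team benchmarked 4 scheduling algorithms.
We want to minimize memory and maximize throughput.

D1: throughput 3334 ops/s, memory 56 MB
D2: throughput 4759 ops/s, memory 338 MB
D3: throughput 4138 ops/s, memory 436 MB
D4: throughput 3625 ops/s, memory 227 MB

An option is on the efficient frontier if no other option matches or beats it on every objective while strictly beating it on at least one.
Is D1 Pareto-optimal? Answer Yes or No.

Yes

D2: worse on memory (338 vs 56).
D3: worse on memory (436 vs 56).
D4: worse on memory (227 vs 56).
No option is at least as good as D1 on every objective and strictly better on one.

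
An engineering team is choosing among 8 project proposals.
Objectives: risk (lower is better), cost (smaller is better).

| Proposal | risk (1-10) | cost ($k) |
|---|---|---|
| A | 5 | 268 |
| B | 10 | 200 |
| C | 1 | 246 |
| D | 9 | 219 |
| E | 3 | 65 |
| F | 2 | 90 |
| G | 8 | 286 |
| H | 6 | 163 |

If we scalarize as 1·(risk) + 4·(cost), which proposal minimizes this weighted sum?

E

A: 1·5 + 4·268 = 1077
B: 1·10 + 4·200 = 810
C: 1·1 + 4·246 = 985
D: 1·9 + 4·219 = 885
E: 1·3 + 4·65 = 263
F: 1·2 + 4·90 = 362
G: 1·8 + 4·286 = 1152
H: 1·6 + 4·163 = 658
Lowest: E at 263.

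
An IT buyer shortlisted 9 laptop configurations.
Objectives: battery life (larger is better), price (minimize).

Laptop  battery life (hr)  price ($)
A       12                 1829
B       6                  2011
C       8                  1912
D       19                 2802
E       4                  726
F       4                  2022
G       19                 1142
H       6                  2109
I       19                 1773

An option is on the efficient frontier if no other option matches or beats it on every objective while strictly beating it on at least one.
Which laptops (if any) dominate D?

G: battery life 19≥19, price 1142≤2802 — dominates D.
I: battery life 19≥19, price 1773≤2802 — dominates D.
Others (A, B, C, E, F, H) are each worse than D on at least one objective.

G, I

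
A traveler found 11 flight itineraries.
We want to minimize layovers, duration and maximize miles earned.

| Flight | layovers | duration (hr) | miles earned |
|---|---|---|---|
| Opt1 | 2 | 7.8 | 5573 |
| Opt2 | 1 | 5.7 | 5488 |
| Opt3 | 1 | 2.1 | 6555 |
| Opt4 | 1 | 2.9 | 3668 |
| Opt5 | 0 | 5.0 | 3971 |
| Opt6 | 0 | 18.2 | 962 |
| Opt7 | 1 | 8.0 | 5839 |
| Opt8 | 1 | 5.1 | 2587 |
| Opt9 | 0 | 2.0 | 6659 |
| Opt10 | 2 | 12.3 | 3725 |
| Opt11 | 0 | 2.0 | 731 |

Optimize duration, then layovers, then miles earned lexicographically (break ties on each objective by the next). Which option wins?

Opt9

First minimize duration: best is 2.0, kept {Opt9, Opt11}.
Then minimize layovers: best is 0, kept {Opt9, Opt11}.
Then maximize miles earned: best is 6659, kept {Opt9}.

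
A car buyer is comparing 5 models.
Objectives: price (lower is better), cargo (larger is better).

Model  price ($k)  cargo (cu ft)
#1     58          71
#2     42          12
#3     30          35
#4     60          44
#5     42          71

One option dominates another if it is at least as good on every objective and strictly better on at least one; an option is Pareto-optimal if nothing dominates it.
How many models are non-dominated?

2

#1: dominated by #5 (price 42≤58, cargo 71≥71).
#2: dominated by #3 (price 30≤42, cargo 35≥12).
#3: not dominated (best price).
#4: dominated by #1 (price 58≤60, cargo 71≥44).
#5: not dominated.
Pareto-optimal: #3, #5 → 2.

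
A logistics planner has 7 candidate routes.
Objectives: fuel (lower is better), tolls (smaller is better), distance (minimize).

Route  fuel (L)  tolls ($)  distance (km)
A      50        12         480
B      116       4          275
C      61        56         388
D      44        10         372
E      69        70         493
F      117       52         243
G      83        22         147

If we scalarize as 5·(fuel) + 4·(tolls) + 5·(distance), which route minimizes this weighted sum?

A: 5·50 + 4·12 + 5·480 = 2698
B: 5·116 + 4·4 + 5·275 = 1971
C: 5·61 + 4·56 + 5·388 = 2469
D: 5·44 + 4·10 + 5·372 = 2120
E: 5·69 + 4·70 + 5·493 = 3090
F: 5·117 + 4·52 + 5·243 = 2008
G: 5·83 + 4·22 + 5·147 = 1238
Lowest: G at 1238.

G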